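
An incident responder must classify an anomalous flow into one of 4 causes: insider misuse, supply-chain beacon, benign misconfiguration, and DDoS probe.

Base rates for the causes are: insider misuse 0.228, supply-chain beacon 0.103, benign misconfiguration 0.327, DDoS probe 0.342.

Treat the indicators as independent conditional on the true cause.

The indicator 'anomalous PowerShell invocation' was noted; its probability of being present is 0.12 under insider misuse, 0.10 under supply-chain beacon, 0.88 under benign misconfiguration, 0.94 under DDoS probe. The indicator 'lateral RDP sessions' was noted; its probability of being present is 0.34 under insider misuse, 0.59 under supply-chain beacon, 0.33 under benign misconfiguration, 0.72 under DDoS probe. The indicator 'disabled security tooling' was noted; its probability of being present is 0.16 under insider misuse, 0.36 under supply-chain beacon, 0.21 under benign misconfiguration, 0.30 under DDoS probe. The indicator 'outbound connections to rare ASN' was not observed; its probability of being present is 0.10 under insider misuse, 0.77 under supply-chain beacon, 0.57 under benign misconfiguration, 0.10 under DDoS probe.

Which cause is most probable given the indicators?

Multiply each prior by the joint likelihood of the indicator pattern (using 1 − P(present | H) for each absent indicator):
  insider misuse: 0.228 × 0.12 × 0.34 × 0.16 × (1 − 0.10) = 0.0013395
  supply-chain beacon: 0.103 × 0.10 × 0.59 × 0.36 × (1 − 0.77) = 0.00050318
  benign misconfiguration: 0.327 × 0.88 × 0.33 × 0.21 × (1 − 0.57) = 0.008575
  DDoS probe: 0.342 × 0.94 × 0.72 × 0.30 × (1 − 0.10) = 0.062496
The unnormalized weights sum to 0.072913.
P(insider misuse | evidence) ≈ 0.0013395 / 0.072913 ≈ 0.018
P(supply-chain beacon | evidence) ≈ 0.00050318 / 0.072913 ≈ 0.007
P(benign misconfiguration | evidence) ≈ 0.008575 / 0.072913 ≈ 0.118
P(DDoS probe | evidence) ≈ 0.062496 / 0.072913 ≈ 0.857
The largest is 0.857, so DDoS probe is most probable.

DDoS probe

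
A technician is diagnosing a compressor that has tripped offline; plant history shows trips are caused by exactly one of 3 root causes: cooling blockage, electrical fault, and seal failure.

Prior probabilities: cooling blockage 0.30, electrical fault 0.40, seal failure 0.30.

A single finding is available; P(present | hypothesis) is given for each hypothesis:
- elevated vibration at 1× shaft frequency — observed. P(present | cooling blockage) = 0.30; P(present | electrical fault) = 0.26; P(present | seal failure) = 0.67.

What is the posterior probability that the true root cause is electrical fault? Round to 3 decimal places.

By Bayes' rule, the unnormalized weight for each hypothesis is prior × likelihood:
  cooling blockage: 0.30 × 0.30 = 0.09
  electrical fault: 0.40 × 0.26 = 0.104
  seal failure: 0.30 × 0.67 = 0.201
The unnormalized weights sum to 0.395.
P(electrical fault | evidence) = 0.104 / 0.395 ≈ 0.263.

0.263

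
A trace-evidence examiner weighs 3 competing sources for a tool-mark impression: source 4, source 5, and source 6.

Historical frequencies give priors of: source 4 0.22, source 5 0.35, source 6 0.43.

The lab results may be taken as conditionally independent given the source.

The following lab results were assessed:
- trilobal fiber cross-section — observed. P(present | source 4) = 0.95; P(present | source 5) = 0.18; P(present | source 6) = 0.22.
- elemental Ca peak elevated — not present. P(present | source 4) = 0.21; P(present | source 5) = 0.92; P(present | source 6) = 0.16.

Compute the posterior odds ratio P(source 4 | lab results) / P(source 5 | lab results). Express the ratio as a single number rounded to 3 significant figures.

32.8

Posterior odds equal prior odds times the likelihood ratio; only the two competing hypotheses matter (using 1 − P(present | H) for each absent lab result).
  source 4: 0.22 × 0.95 × (1 − 0.21) = 0.16511
  source 5: 0.35 × 0.18 × (1 − 0.92) = 0.00504
Odds(source 4 : source 5) = 0.16511 / 0.00504 ≈ 32.8.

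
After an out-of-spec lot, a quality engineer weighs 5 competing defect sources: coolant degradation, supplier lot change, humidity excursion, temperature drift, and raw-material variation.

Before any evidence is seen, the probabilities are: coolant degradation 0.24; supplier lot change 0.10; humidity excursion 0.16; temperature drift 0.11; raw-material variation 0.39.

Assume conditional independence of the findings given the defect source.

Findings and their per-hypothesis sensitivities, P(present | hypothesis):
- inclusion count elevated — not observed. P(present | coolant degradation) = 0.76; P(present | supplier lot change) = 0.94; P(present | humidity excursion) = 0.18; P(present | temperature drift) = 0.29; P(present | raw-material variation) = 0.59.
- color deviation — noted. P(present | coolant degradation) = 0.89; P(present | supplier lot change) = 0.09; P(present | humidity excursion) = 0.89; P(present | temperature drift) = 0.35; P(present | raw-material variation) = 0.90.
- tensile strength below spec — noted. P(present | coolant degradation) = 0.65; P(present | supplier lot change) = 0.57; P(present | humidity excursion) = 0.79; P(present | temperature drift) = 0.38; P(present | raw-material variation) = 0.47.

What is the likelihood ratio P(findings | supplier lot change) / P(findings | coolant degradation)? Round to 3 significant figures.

0.0222

Take the product of per-finding likelihoods under each hypothesis (using 1 − P(present | H) for each absent finding), then divide.
  supplier lot change: (1 − 0.94) × 0.09 × 0.57 = 0.003078
  coolant degradation: (1 − 0.76) × 0.89 × 0.65 = 0.13884
Bayes factor = 0.003078 / 0.13884 ≈ 0.0222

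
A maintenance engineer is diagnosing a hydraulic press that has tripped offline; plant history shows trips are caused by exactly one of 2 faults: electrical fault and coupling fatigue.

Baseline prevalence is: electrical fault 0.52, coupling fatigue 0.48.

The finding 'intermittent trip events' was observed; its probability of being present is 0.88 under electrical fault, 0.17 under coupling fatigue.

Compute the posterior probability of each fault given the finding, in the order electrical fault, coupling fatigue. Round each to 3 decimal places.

0.849, 0.151

For each hypothesis, the unnormalized posterior weight is prior × likelihood:
  electrical fault: 0.52 × 0.88 = 0.4576
  coupling fatigue: 0.48 × 0.17 = 0.0816
Normalizing constant Z = 0.4576 + 0.0816 = 0.5392.
P(electrical fault | evidence) = 0.4576 / 0.5392 ≈ 0.849
P(coupling fatigue | evidence) = 0.0816 / 0.5392 ≈ 0.151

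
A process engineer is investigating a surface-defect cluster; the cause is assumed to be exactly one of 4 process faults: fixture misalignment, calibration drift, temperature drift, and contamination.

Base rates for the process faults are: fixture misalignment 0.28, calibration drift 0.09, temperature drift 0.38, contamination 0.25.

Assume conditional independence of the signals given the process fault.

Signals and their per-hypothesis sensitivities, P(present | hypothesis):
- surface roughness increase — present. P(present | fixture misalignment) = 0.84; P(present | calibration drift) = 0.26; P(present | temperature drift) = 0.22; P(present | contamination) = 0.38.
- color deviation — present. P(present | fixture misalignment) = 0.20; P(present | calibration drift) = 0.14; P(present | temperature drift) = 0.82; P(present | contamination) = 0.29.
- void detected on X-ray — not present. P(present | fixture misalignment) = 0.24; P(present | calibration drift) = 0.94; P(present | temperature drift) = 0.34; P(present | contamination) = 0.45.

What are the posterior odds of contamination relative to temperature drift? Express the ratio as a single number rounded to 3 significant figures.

0.335

Unnormalized posterior weight (prior times the signal likelihoods) for each of the two hypotheses (using 1 − P(present | H) for each absent signal):
  contamination: 0.25 × 0.38 × 0.29 × (1 − 0.45) = 0.015153
  temperature drift: 0.38 × 0.22 × 0.82 × (1 − 0.34) = 0.045244
Odds(contamination : temperature drift) = 0.015153 / 0.045244 ≈ 0.335.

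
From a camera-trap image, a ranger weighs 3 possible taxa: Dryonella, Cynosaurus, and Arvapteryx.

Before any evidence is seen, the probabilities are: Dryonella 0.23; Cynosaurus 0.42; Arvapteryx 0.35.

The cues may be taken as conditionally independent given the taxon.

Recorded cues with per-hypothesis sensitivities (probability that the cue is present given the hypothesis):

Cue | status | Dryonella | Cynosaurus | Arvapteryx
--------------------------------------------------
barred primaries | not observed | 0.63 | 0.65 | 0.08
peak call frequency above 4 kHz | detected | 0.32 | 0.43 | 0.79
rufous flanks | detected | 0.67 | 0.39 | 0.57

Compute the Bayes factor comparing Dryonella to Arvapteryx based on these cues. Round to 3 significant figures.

0.191

Take the product of per-cue likelihoods under each hypothesis (using 1 − P(present | H) for each absent cue), then divide.
  Dryonella: (1 − 0.63) × 0.32 × 0.67 = 0.079328
  Arvapteryx: (1 − 0.08) × 0.79 × 0.57 = 0.41428
Bayes factor = 0.079328 / 0.41428 ≈ 0.191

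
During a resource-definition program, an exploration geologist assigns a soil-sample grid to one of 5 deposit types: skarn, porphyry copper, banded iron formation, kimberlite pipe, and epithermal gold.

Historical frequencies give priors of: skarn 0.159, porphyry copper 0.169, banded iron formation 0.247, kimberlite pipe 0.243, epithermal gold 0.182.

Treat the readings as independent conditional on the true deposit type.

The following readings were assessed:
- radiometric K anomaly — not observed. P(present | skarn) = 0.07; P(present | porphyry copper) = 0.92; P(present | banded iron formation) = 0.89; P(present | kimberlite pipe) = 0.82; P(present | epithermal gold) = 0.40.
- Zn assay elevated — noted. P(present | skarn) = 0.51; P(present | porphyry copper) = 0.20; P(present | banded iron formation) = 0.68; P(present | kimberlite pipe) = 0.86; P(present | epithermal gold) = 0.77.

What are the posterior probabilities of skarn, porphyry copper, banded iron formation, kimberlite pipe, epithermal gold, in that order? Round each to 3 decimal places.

By Bayes' rule with conditional independence, the unnormalized weight for each hypothesis is prior × ∏ likelihoods (using 1 − P(present | H) for each absent reading):
  skarn: 0.159 × (1 − 0.07) × 0.51 = 0.075414
  porphyry copper: 0.169 × (1 − 0.92) × 0.20 = 0.002704
  banded iron formation: 0.247 × (1 − 0.89) × 0.68 = 0.018476
  kimberlite pipe: 0.243 × (1 − 0.82) × 0.86 = 0.037616
  epithermal gold: 0.182 × (1 − 0.40) × 0.77 = 0.084084
Normalizing constant Z = 0.075414 + 0.002704 + 0.018476 + 0.037616 + 0.084084 = 0.21829.
P(skarn | evidence) = 0.075414 / 0.21829 ≈ 0.345
P(porphyry copper | evidence) = 0.002704 / 0.21829 ≈ 0.012
P(banded iron formation | evidence) = 0.018476 / 0.21829 ≈ 0.085
P(kimberlite pipe | evidence) = 0.037616 / 0.21829 ≈ 0.172
P(epithermal gold | evidence) = 0.084084 / 0.21829 ≈ 0.385

0.345, 0.012, 0.085, 0.172, 0.385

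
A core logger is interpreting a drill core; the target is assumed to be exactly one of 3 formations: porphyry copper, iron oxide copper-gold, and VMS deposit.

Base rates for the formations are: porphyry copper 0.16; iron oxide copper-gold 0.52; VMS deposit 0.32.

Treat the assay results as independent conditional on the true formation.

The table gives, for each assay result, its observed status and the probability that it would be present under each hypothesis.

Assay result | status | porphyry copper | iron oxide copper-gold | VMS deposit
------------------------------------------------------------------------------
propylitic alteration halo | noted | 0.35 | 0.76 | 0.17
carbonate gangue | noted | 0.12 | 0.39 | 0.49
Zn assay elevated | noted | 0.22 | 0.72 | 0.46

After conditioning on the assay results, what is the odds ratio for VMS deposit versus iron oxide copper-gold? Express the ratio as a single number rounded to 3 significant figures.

0.110

Posterior odds equal prior odds times the likelihood ratio; only the two competing hypotheses matter.
  VMS deposit: 0.32 × 0.17 × 0.49 × 0.46 = 0.012262
  iron oxide copper-gold: 0.52 × 0.76 × 0.39 × 0.72 = 0.11097
Odds(VMS deposit : iron oxide copper-gold) = 0.012262 / 0.11097 ≈ 0.110.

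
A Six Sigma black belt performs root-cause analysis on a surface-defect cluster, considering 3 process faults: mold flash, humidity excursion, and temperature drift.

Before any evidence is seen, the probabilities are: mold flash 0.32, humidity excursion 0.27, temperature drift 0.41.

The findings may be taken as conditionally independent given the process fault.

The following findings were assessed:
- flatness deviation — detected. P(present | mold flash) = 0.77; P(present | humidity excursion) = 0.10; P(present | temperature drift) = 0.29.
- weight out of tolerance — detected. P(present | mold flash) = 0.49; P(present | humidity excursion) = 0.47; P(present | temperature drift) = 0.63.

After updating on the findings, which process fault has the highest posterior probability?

mold flash

By Bayes' rule with conditional independence, the unnormalized weight for each hypothesis is prior × ∏ likelihoods:
  mold flash: 0.32 × 0.77 × 0.49 = 0.12074
  humidity excursion: 0.27 × 0.10 × 0.47 = 0.01269
  temperature drift: 0.41 × 0.29 × 0.63 = 0.074907
Normalizing constant Z = 0.12074 + 0.01269 + 0.074907 = 0.20833.
P(mold flash | evidence) ≈ 0.12074 / 0.20833 ≈ 0.580
P(humidity excursion | evidence) ≈ 0.01269 / 0.20833 ≈ 0.061
P(temperature drift | evidence) ≈ 0.074907 / 0.20833 ≈ 0.360
The largest is 0.580, so mold flash is most probable.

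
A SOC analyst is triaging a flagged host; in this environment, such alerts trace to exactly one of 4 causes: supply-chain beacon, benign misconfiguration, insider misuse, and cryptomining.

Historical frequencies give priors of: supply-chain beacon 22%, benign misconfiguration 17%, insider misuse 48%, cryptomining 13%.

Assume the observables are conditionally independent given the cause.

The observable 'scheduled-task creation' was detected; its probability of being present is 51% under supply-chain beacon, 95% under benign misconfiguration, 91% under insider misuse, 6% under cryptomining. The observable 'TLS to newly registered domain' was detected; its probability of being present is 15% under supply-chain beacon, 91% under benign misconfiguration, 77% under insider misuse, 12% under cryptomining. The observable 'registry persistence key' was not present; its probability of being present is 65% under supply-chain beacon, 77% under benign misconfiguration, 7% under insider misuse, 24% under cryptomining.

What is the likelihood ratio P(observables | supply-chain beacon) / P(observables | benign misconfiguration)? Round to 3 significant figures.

The Bayes factor is the ratio of the joint likelihoods of the observable pattern under the two hypotheses (using 1 − P(present | H) for each absent observable).
  supply-chain beacon: 0.51 × 0.15 × (1 − 0.65) = 0.026775
  benign misconfiguration: 0.95 × 0.91 × (1 − 0.77) = 0.19883
Bayes factor = 0.026775 / 0.19883 ≈ 0.135

0.135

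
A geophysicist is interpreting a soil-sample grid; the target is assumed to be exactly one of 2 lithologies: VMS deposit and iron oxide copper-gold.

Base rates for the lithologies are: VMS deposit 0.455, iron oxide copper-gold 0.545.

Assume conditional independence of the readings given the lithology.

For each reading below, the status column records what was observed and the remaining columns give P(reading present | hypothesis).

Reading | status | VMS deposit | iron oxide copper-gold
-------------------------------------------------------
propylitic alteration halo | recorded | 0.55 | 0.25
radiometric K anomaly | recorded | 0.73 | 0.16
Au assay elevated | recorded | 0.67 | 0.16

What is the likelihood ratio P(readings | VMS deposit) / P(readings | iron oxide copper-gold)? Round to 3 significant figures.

Take the product of per-reading likelihoods under each hypothesis, then divide.
  VMS deposit: 0.55 × 0.73 × 0.67 = 0.26901
  iron oxide copper-gold: 0.25 × 0.16 × 0.16 = 0.0064
Bayes factor = 0.26901 / 0.0064 ≈ 42.0

42.0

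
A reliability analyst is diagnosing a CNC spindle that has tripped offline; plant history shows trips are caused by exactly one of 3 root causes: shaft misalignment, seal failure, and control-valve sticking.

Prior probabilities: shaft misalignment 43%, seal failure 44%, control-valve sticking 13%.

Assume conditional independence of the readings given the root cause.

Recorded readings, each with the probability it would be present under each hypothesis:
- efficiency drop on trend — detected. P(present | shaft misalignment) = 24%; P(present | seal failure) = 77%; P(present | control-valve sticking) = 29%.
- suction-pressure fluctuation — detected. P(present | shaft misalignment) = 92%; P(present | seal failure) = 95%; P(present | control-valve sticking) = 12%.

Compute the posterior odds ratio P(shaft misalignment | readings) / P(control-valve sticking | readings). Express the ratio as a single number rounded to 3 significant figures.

Unnormalized posterior weight (prior times the reading likelihoods) for each of the two hypotheses:
  shaft misalignment: 0.43 × 0.24 × 0.92 = 0.094944
  control-valve sticking: 0.13 × 0.29 × 0.12 = 0.004524
Odds(shaft misalignment : control-valve sticking) = 0.094944 / 0.004524 ≈ 21.0.

21.0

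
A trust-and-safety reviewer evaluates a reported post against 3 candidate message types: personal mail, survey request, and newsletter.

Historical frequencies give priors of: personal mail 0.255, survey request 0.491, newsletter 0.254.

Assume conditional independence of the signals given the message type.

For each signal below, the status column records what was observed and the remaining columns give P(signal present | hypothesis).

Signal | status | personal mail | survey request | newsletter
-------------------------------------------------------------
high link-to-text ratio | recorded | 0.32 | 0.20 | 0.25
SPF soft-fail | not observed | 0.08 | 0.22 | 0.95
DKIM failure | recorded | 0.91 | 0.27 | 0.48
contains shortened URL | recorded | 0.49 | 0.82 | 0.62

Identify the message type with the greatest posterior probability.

personal mail

For each hypothesis, the unnormalized posterior weight is prior × product of the signal likelihoods (using 1 − P(present | H) for each absent signal):
  personal mail: 0.255 × 0.32 × (1 − 0.08) × 0.91 × 0.49 = 0.033475
  survey request: 0.491 × 0.20 × (1 − 0.22) × 0.27 × 0.82 = 0.016958
  newsletter: 0.254 × 0.25 × (1 − 0.95) × 0.48 × 0.62 = 0.00094488
Marginal likelihood of the evidence = 0.051378.
P(personal mail | evidence) ≈ 0.033475 / 0.051378 ≈ 0.652
P(survey request | evidence) ≈ 0.016958 / 0.051378 ≈ 0.330
P(newsletter | evidence) ≈ 0.00094488 / 0.051378 ≈ 0.018
The largest is 0.652, so personal mail is most probable.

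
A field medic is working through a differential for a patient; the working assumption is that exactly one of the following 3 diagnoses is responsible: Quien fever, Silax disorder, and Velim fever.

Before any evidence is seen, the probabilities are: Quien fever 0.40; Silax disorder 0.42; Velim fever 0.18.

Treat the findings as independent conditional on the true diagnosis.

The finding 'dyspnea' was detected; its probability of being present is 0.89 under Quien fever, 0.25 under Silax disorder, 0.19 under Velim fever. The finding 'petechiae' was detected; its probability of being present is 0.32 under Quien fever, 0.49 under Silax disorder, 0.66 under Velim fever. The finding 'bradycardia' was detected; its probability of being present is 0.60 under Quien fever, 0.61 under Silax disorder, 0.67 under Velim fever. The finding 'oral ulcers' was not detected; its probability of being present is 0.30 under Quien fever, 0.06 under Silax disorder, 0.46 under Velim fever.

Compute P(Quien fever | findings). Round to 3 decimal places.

0.560

For each hypothesis, the unnormalized posterior weight is prior × product of the finding likelihoods (using 1 − P(present | H) for each absent finding):
  Quien fever: 0.40 × 0.89 × 0.32 × 0.60 × (1 − 0.30) = 0.047846
  Silax disorder: 0.42 × 0.25 × 0.49 × 0.61 × (1 − 0.06) = 0.029501
  Velim fever: 0.18 × 0.19 × 0.66 × 0.67 × (1 − 0.46) = 0.0081665
Normalizing constant Z = 0.047846 + 0.029501 + 0.0081665 = 0.085514.
P(Quien fever | evidence) = 0.047846 / 0.085514 ≈ 0.560.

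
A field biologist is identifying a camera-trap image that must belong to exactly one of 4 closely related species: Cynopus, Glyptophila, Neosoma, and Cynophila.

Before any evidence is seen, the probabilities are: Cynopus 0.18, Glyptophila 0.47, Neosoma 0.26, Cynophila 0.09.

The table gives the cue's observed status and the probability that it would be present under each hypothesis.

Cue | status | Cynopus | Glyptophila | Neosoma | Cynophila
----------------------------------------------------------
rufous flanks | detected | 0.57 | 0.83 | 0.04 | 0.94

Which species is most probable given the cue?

Glyptophila

For each hypothesis, the unnormalized posterior weight is prior × likelihood:
  Cynopus: 0.18 × 0.57 = 0.1026
  Glyptophila: 0.47 × 0.83 = 0.3901
  Neosoma: 0.26 × 0.04 = 0.0104
  Cynophila: 0.09 × 0.94 = 0.0846
The unnormalized weights sum to 0.5877.
P(Cynopus | evidence) ≈ 0.1026 / 0.5877 ≈ 0.175
P(Glyptophila | evidence) ≈ 0.3901 / 0.5877 ≈ 0.664
P(Neosoma | evidence) ≈ 0.0104 / 0.5877 ≈ 0.018
P(Cynophila | evidence) ≈ 0.0846 / 0.5877 ≈ 0.144
The largest is 0.664, so Glyptophila is most probable.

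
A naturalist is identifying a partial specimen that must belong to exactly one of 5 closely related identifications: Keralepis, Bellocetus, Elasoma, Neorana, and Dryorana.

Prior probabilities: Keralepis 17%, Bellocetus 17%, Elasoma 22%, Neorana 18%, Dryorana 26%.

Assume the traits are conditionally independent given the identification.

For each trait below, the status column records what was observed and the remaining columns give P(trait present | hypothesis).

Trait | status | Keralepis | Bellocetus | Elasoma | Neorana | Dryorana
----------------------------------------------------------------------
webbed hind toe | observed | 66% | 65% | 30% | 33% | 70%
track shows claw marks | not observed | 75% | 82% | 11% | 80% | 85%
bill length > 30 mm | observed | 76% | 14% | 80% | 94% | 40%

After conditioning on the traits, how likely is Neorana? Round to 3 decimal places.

Multiply each prior by the joint likelihood of the trait pattern (using 1 − P(present | H) for each absent trait):
  Keralepis: 0.17 × 0.66 × (1 − 0.75) × 0.76 = 0.021318
  Bellocetus: 0.17 × 0.65 × (1 − 0.82) × 0.14 = 0.0027846
  Elasoma: 0.22 × 0.30 × (1 − 0.11) × 0.80 = 0.046992
  Neorana: 0.18 × 0.33 × (1 − 0.80) × 0.94 = 0.011167
  Dryorana: 0.26 × 0.70 × (1 − 0.85) × 0.40 = 0.01092
Marginal likelihood of the evidence = 0.093182.
P(Neorana | evidence) = 0.011167 / 0.093182 ≈ 0.120.

0.120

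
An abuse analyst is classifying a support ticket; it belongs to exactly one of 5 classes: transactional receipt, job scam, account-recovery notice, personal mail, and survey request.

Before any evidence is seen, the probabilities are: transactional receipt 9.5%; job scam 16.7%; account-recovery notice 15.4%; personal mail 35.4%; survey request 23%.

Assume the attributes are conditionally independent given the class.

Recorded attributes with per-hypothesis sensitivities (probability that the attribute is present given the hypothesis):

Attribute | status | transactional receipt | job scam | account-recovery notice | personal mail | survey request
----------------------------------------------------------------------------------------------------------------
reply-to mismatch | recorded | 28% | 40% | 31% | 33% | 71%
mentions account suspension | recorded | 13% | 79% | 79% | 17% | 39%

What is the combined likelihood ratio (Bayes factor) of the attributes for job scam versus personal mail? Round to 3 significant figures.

Take the product of per-attribute likelihoods under each hypothesis, then divide.
  job scam: 0.40 × 0.79 = 0.316
  personal mail: 0.33 × 0.17 = 0.0561
Bayes factor = 0.316 / 0.0561 ≈ 5.63

5.63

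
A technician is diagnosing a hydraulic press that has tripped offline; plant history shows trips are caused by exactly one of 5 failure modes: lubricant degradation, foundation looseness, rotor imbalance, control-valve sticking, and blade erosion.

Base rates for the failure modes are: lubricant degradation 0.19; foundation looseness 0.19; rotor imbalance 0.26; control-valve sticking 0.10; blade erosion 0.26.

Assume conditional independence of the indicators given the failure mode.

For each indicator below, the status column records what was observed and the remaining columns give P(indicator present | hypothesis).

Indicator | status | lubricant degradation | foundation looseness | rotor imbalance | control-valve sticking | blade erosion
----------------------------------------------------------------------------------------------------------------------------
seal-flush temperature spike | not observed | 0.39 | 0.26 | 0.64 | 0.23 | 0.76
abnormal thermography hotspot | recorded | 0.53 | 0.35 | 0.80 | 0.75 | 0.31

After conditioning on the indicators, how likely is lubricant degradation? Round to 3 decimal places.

0.234

For each hypothesis, the unnormalized posterior weight is prior × product of the indicator likelihoods (using 1 − P(present | H) for each absent indicator):
  lubricant degradation: 0.19 × (1 − 0.39) × 0.53 = 0.061427
  foundation looseness: 0.19 × (1 − 0.26) × 0.35 = 0.04921
  rotor imbalance: 0.26 × (1 − 0.64) × 0.80 = 0.07488
  control-valve sticking: 0.10 × (1 − 0.23) × 0.75 = 0.05775
  blade erosion: 0.26 × (1 − 0.76) × 0.31 = 0.019344
The unnormalized weights sum to 0.26261.
P(lubricant degradation | evidence) = 0.061427 / 0.26261 ≈ 0.234.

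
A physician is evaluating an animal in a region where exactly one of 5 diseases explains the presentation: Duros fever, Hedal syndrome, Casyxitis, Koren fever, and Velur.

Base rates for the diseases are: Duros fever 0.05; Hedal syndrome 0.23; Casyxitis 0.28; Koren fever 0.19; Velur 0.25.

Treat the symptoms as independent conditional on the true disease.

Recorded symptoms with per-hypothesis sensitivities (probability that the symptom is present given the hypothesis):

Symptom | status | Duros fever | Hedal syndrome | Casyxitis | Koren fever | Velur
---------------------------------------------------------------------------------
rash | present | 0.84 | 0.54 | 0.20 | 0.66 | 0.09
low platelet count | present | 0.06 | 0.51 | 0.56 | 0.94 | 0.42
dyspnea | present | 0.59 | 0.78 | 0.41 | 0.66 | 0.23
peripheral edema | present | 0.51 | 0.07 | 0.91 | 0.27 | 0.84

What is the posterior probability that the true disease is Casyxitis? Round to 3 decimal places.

0.302

For each hypothesis, the unnormalized posterior weight is prior × product of the symptom likelihoods:
  Duros fever: 0.05 × 0.84 × 0.06 × 0.59 × 0.51 = 0.00075827
  Hedal syndrome: 0.23 × 0.54 × 0.51 × 0.78 × 0.07 = 0.0034585
  Casyxitis: 0.28 × 0.20 × 0.56 × 0.41 × 0.91 = 0.0117
  Koren fever: 0.19 × 0.66 × 0.94 × 0.66 × 0.27 = 0.021006
  Velur: 0.25 × 0.09 × 0.42 × 0.23 × 0.84 = 0.0018257
Marginal likelihood of the evidence = 0.038748.
P(Casyxitis | evidence) = 0.0117 / 0.038748 ≈ 0.302.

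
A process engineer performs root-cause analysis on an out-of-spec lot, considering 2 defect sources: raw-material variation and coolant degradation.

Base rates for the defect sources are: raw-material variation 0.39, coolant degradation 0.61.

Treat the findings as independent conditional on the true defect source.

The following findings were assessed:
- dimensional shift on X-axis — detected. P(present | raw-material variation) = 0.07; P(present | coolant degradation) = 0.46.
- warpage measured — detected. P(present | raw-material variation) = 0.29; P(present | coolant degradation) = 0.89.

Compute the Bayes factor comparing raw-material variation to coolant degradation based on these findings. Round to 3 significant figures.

Take the product of per-finding likelihoods under each hypothesis, then divide.
  raw-material variation: 0.07 × 0.29 = 0.0203
  coolant degradation: 0.46 × 0.89 = 0.4094
Bayes factor = 0.0203 / 0.4094 ≈ 0.0496

0.0496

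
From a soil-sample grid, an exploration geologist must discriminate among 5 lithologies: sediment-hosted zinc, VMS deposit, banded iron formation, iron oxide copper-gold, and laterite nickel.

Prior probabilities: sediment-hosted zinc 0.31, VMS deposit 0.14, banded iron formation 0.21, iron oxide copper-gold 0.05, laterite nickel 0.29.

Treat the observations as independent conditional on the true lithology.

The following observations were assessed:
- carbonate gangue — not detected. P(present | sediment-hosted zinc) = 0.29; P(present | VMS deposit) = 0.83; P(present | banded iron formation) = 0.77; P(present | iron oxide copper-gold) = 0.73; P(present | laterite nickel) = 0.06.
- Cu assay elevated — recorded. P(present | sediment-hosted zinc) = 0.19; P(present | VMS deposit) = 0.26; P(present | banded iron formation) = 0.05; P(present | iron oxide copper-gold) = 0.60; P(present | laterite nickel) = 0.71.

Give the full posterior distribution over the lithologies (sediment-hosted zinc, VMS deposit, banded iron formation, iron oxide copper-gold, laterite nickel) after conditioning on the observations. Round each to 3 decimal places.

By Bayes' rule with conditional independence, the unnormalized weight for each hypothesis is prior × ∏ likelihoods (using 1 − P(present | H) for each absent observation):
  sediment-hosted zinc: 0.31 × (1 − 0.29) × 0.19 = 0.041819
  VMS deposit: 0.14 × (1 − 0.83) × 0.26 = 0.006188
  banded iron formation: 0.21 × (1 − 0.77) × 0.05 = 0.002415
  iron oxide copper-gold: 0.05 × (1 − 0.73) × 0.60 = 0.0081
  laterite nickel: 0.29 × (1 − 0.06) × 0.71 = 0.19355
Normalizing constant Z = 0.041819 + 0.006188 + 0.002415 + 0.0081 + 0.19355 = 0.25207.
P(sediment-hosted zinc | evidence) = 0.041819 / 0.25207 ≈ 0.166
P(VMS deposit | evidence) = 0.006188 / 0.25207 ≈ 0.025
P(banded iron formation | evidence) = 0.002415 / 0.25207 ≈ 0.010
P(iron oxide copper-gold | evidence) = 0.0081 / 0.25207 ≈ 0.032
P(laterite nickel | evidence) = 0.19355 / 0.25207 ≈ 0.768

0.166, 0.025, 0.010, 0.032, 0.768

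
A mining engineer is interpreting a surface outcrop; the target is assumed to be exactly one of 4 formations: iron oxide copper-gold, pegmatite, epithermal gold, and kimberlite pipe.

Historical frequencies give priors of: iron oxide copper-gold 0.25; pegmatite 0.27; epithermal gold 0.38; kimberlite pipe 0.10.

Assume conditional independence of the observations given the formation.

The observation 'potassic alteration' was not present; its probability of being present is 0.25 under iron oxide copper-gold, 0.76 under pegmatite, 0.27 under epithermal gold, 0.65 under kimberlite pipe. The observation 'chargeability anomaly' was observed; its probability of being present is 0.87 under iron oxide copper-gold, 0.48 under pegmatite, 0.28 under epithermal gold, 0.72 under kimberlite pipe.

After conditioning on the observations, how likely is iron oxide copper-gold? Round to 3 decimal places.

0.549

For each hypothesis, the unnormalized posterior weight is prior × product of the observation likelihoods (using 1 − P(present | H) for each absent observation):
  iron oxide copper-gold: 0.25 × (1 − 0.25) × 0.87 = 0.16312
  pegmatite: 0.27 × (1 − 0.76) × 0.48 = 0.031104
  epithermal gold: 0.38 × (1 − 0.27) × 0.28 = 0.077672
  kimberlite pipe: 0.10 × (1 − 0.65) × 0.72 = 0.0252
Marginal likelihood of the evidence = 0.2971.
P(iron oxide copper-gold | evidence) = 0.16312 / 0.2971 ≈ 0.549.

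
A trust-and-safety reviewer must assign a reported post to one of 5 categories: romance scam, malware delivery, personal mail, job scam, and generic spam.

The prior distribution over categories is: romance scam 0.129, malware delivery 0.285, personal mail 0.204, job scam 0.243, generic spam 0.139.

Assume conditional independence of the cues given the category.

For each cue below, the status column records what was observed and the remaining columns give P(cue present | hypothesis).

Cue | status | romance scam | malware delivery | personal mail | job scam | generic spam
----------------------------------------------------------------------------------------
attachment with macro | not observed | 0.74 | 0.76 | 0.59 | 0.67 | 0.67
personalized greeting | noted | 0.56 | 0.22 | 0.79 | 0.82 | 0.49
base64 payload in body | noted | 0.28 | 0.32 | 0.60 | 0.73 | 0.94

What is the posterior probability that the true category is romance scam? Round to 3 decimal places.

0.044

For each hypothesis, the unnormalized posterior weight is prior × product of the cue likelihoods (using 1 − P(present | H) for each absent cue):
  romance scam: 0.129 × (1 − 0.74) × 0.56 × 0.28 = 0.0052591
  malware delivery: 0.285 × (1 − 0.76) × 0.22 × 0.32 = 0.0048154
  personal mail: 0.204 × (1 − 0.59) × 0.79 × 0.60 = 0.039645
  job scam: 0.243 × (1 − 0.67) × 0.82 × 0.73 = 0.048002
  generic spam: 0.139 × (1 − 0.67) × 0.49 × 0.94 = 0.021128
Marginal likelihood of the evidence = 0.11885.
P(romance scam | evidence) = 0.0052591 / 0.11885 ≈ 0.044.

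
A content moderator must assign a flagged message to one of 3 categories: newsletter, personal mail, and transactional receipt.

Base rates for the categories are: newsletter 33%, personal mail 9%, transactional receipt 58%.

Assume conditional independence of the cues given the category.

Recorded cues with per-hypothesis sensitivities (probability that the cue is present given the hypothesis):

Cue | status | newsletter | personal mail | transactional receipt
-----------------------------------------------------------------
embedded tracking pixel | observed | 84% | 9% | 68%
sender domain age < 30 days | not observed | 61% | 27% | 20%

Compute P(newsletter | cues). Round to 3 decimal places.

Multiply each prior by the joint likelihood of the cue pattern (using 1 − P(present | H) for each absent cue):
  newsletter: 0.33 × 0.84 × (1 − 0.61) = 0.10811
  personal mail: 0.09 × 0.09 × (1 − 0.27) = 0.005913
  transactional receipt: 0.58 × 0.68 × (1 − 0.20) = 0.31552
Normalizing constant Z = 0.10811 + 0.005913 + 0.31552 = 0.42954.
P(newsletter | evidence) = 0.10811 / 0.42954 ≈ 0.252.

0.252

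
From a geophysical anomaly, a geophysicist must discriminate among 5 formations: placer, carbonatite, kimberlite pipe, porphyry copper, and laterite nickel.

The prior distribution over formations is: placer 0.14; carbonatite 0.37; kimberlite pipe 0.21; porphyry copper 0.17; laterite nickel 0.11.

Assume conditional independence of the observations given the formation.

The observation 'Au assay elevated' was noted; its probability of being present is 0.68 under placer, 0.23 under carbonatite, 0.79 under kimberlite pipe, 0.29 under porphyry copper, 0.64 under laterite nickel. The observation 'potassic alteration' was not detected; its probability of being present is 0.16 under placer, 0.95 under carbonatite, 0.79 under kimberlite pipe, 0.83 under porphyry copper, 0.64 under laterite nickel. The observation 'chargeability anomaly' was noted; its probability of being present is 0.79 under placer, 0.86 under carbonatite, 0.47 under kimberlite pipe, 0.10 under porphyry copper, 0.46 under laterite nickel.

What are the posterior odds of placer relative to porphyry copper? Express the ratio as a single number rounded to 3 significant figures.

The normalizing constant cancels in an odds ratio, so compute prior × likelihood for the two hypotheses only (using 1 − P(present | H) for each absent observation):
  placer: 0.14 × 0.68 × (1 − 0.16) × 0.79 = 0.063175
  porphyry copper: 0.17 × 0.29 × (1 − 0.83) × 0.10 = 0.0008381
Posterior odds = 0.063175 / 0.0008381 ≈ 75.4.

75.4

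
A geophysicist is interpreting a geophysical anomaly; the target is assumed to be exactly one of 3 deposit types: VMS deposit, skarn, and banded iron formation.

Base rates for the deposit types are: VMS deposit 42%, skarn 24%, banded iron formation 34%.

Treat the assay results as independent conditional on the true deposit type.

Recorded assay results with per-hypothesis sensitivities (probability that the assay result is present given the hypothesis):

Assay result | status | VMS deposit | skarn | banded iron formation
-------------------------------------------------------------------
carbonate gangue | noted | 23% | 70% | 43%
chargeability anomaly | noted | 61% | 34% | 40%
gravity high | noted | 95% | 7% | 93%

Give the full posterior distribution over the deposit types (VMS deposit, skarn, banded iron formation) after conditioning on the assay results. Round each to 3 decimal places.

0.489, 0.035, 0.476

Multiply each prior by the joint likelihood of the assay result pattern:
  VMS deposit: 0.42 × 0.23 × 0.61 × 0.95 = 0.05598
  skarn: 0.24 × 0.70 × 0.34 × 0.07 = 0.0039984
  banded iron formation: 0.34 × 0.43 × 0.40 × 0.93 = 0.054386
Normalizing constant Z = 0.05598 + 0.0039984 + 0.054386 = 0.11436.
P(VMS deposit | evidence) = 0.05598 / 0.11436 ≈ 0.489
P(skarn | evidence) = 0.0039984 / 0.11436 ≈ 0.035
P(banded iron formation | evidence) = 0.054386 / 0.11436 ≈ 0.476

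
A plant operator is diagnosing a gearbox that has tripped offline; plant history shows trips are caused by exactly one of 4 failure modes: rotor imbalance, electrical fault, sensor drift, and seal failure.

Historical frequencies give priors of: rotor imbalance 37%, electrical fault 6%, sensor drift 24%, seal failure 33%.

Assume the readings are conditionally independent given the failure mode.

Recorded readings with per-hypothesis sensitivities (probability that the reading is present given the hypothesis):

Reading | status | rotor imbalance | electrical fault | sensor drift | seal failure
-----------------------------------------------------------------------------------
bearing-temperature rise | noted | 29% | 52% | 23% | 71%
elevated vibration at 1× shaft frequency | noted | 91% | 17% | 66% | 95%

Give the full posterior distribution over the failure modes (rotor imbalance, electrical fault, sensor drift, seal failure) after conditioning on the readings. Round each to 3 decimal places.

0.270, 0.015, 0.101, 0.615

For each hypothesis, the unnormalized posterior weight is prior × product of the reading likelihoods:
  rotor imbalance: 0.37 × 0.29 × 0.91 = 0.097643
  electrical fault: 0.06 × 0.52 × 0.17 = 0.005304
  sensor drift: 0.24 × 0.23 × 0.66 = 0.036432
  seal failure: 0.33 × 0.71 × 0.95 = 0.22259
Marginal likelihood of the evidence = 0.36196.
P(rotor imbalance | evidence) = 0.097643 / 0.36196 ≈ 0.270
P(electrical fault | evidence) = 0.005304 / 0.36196 ≈ 0.015
P(sensor drift | evidence) = 0.036432 / 0.36196 ≈ 0.101
P(seal failure | evidence) = 0.22259 / 0.36196 ≈ 0.615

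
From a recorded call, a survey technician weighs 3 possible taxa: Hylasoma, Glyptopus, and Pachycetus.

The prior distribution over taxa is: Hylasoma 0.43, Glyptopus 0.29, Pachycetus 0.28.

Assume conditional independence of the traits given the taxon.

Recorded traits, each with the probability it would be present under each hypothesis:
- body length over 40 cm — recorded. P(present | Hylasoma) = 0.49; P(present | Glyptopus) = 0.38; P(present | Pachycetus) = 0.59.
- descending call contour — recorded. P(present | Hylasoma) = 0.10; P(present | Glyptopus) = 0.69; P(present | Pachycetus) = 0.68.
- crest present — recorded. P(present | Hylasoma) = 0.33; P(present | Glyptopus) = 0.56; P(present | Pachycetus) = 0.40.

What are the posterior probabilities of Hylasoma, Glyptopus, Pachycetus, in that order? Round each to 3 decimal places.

By Bayes' rule with conditional independence, the unnormalized weight for each hypothesis is prior × ∏ likelihoods:
  Hylasoma: 0.43 × 0.49 × 0.10 × 0.33 = 0.0069531
  Glyptopus: 0.29 × 0.38 × 0.69 × 0.56 = 0.042581
  Pachycetus: 0.28 × 0.59 × 0.68 × 0.40 = 0.044934
The unnormalized weights sum to 0.094469.
P(Hylasoma | evidence) = 0.0069531 / 0.094469 ≈ 0.074
P(Glyptopus | evidence) = 0.042581 / 0.094469 ≈ 0.451
P(Pachycetus | evidence) = 0.044934 / 0.094469 ≈ 0.476

0.074, 0.451, 0.476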